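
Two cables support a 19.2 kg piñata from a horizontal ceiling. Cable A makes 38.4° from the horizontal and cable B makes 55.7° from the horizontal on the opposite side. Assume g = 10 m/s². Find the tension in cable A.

Weight W = 19.2 × 10 = 192 N acts straight down.
Horizontal: T_A cos 38.4° = T_B cos 55.7°  →  T_B = 1.391 T_A.
Vertical: T_A sin 38.4° + T_B sin 55.7° = 192.
Substituting the horizontal relation into the vertical equation gives 1.77 T_A = 192, so T_A = 108.5 N.

T_A ≈ 108 N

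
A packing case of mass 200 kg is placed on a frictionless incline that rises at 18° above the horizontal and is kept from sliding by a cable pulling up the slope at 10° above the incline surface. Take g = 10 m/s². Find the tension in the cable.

Take axes along and perpendicular to the incline. Weight components: W sin 18° = 618 N down-slope, W cos 18° = 1902 N into the surface.
Along incline: T cos 10° = W sin 18° → T = 627.6 N.
Perpendicular: N = W cos 18° − T sin 10° = 1793 N.

T ≈ 628 N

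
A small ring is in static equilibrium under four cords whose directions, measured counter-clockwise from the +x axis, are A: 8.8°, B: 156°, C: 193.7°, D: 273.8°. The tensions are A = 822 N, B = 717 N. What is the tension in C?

Resolve: ΣF_x = 822 cos 8.8° + 717 cos 156° + T_C cos 193.7° + T_D cos 273.8° = 0.
        ΣF_y = 822 sin 8.8° + 717 sin 156° + T_C sin 193.7° + T_D sin 273.8° = 0.
The known terms sum to (157.3, 417.4) N, so -0.9715 T_C + 0.0663 T_D = -157.3 and -0.2368 T_C − 0.9978 T_D = -417.4.
Solving simultaneously: T_C = 187.4 N, T_D = 373.8 N.

T_C ≈ 187 N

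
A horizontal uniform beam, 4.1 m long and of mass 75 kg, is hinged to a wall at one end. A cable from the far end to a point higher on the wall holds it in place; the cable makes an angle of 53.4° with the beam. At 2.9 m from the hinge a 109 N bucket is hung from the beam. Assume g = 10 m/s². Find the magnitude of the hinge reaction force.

Take torques about the hinge: T sin 53.4° · 4.1 = 75×10×2.05 + 109×2.9 = 1853.6 N·m.
So T = 1853.6 / (0.8028 × 4.1) = 563.14 N.
ΣF_x = 0: H_x = T cos 53.4° = 335.76 N.
ΣF_y = 0: H_y = (75×10 + 109) − T sin 53.4° = 859 − 452.1 = 406.9 N.
|H| = √(H_x² + H_y²) = √((335.76)² + (406.9)²) = 527.54 N.

|H| ≈ 528 N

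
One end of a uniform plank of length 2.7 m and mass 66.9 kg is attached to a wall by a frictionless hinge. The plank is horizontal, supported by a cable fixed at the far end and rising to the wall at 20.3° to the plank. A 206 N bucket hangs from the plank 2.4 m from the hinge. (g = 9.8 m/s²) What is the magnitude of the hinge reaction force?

Take torques about the hinge: T sin 20.3° · 2.7 = 66.9×9.8×1.35 + 206×2.4 = 1379.5 N·m.
So T = 1379.5 / (0.3469 × 2.7) = 1472.7 N.
ΣF_x = 0: H_x = T cos 20.3° = 1381.2 N.
ΣF_y = 0: H_y = (66.9×9.8 + 206) − T sin 20.3° = 861.62 − 510.92 = 350.7 N.
|H| = √(H_x² + H_y²) = √((1381.2)² + (350.7)²) = 1425 N.

|H| ≈ 1430 N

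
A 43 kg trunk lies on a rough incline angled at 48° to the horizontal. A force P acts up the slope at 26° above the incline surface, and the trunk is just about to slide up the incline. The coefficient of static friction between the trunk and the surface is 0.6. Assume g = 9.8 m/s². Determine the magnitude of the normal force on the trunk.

On the verge of sliding up the incline, friction equals μN and acts down the slope.
Perpendicular: N + P sin 26° = W cos 48° = 282 N.
Along incline: P cos 26° = W sin 48° + μN  with W sin 48° = 313.2 N.
Solving the pair for P and N: P = 415.2 N, N = 99.98 N (and f = μN = 59.99 N).

N ≈ 100 N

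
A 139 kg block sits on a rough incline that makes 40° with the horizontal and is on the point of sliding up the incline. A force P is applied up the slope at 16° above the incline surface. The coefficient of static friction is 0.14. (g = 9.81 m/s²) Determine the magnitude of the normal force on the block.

N ≈ 763 N

On the verge of sliding up the incline, friction equals μN and acts down the slope.
Perpendicular: N + P sin 16° = W cos 40° = 1045 N.
Along incline: P cos 16° = W sin 40° + μN  with W sin 40° = 876.5 N.
Solving the pair for P and N: P = 1023 N, N = 762.6 N (and f = μN = 106.8 N).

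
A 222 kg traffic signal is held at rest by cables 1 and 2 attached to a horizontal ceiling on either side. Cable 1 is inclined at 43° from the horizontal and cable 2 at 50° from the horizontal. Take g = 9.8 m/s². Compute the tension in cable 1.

T_1 ≈ 1400 N

Weight W = 222 × 9.8 = 2176 N acts straight down.
Horizontal: T_1 cos 43° = T_2 cos 50°  →  T_2 = 1.138 T_1.
Vertical: T_1 sin 43° + T_2 sin 50° = 2176.
Substituting the horizontal relation into the vertical equation gives 1.554 T_1 = 2176, so T_1 = 1400 N.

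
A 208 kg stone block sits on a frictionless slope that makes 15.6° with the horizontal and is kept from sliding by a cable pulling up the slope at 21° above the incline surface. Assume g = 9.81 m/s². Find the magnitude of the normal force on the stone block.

Take axes along and perpendicular to the incline. Weight components: W sin 15.6° = 548.7 N down-slope, W cos 15.6° = 1965 N into the surface.
Along incline: T cos 21° = W sin 15.6° → T = 587.8 N.
Perpendicular: N = W cos 15.6° − T sin 21° = 1755 N.

N ≈ 1750 N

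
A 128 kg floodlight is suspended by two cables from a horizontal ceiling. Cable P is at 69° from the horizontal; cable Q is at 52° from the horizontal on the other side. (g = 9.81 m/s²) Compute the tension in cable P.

Weight W = 128 × 9.81 = 1256 N acts straight down.
Horizontal: T_P cos 69° = T_Q cos 52°  →  T_Q = 0.5821 T_P.
Vertical: T_P sin 69° + T_Q sin 52° = 1256.
Substituting the horizontal relation into the vertical equation gives 1.392 T_P = 1256, so T_P = 901.9 N.

T_P ≈ 902 N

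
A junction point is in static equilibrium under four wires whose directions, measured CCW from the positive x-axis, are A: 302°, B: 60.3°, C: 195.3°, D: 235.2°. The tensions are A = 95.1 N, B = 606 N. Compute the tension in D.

T_D ≈ 526 N

Resolve: ΣF_x = 95.1 cos 302° + 606 cos 60.3° + T_C cos 195.3° + T_D cos 235.2° = 0.
        ΣF_y = 95.1 sin 302° + 606 sin 60.3° + T_C sin 195.3° + T_D sin 235.2° = 0.
The known terms sum to (350.6, 445.7) N, so -0.9646 T_C − 0.5707 T_D = -350.6 and -0.2639 T_C − 0.8211 T_D = -445.7.
Solving simultaneously: T_C = 52.29 N, T_D = 526 N.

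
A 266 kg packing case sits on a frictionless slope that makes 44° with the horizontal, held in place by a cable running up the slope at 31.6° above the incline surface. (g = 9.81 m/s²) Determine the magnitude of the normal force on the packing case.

N ≈ 762 N

Take axes along and perpendicular to the incline. Weight components: W sin 44° = 1813 N down-slope, W cos 44° = 1877 N into the surface.
Along incline: T cos 31.6° = W sin 44° → T = 2128 N.
Perpendicular: N = W cos 44° − T sin 31.6° = 761.9 N.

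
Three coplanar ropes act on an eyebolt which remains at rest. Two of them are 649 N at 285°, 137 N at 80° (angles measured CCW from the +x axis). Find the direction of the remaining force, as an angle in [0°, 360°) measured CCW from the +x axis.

Sum the known components: ΣF_x = 191.8 N, ΣF_y = -492 N.
For equilibrium the remaining force must supply (−ΣF_x, −ΣF_y) = (-191.8, 492) N.
Magnitude = √((-191.8)² + (492)²) = 528 N; direction = atan2(492, -191.8) = 111.3°.

θ ≈ 111°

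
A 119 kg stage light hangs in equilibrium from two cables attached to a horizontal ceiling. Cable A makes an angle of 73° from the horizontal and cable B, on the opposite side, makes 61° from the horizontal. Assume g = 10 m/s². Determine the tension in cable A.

T_A ≈ 802 N

Weight W = 119 × 10 = 1190 N acts straight down.
Horizontal: T_A cos 73° = T_B cos 61°  →  T_B = 0.6031 T_A.
Vertical: T_A sin 73° + T_B sin 61° = 1190.
Substituting the horizontal relation into the vertical equation gives 1.484 T_A = 1190, so T_A = 802 N.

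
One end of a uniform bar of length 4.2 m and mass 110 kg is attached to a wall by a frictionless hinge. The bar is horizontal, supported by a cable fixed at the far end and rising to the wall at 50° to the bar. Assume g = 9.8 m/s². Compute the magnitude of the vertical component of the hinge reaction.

|H_y| ≈ 539 N

Take torques about the hinge: T sin 50° · 4.2 = 110×9.8×2.1 = 2263.8 N·m.
So T = 2263.8 / (0.7660 × 4.2) = 703.61 N.
ΣF_y = 0: H_y = (110×9.8) − T sin 50° = 1078 − 539 = 539 N.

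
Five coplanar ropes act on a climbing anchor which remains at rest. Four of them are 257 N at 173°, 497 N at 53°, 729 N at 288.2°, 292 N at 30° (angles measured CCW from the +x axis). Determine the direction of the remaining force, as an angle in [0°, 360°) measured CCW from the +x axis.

θ ≈ 167°

Sum the known components: ΣF_x = 524.6 N, ΣF_y = -118.3 N.
For equilibrium the remaining force must supply (−ΣF_x, −ΣF_y) = (-524.6, 118.3) N.
Magnitude = √((-524.6)² + (118.3)²) = 537.8 N; direction = atan2(118.3, -524.6) = 167.3°.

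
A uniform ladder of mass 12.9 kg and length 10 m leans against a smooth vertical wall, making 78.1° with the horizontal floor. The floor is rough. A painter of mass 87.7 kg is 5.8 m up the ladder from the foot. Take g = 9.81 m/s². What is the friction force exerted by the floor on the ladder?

Torques about the foot: N_wall · 10 sin 78.1° = 12.9×9.81×5 cos 78.1° + 87.7×9.81×5.8 cos 78.1° → N_wall = 118.49 N.
ΣF_x = 0: f_floor = N_wall = 118.49 N.

f ≈ 118 N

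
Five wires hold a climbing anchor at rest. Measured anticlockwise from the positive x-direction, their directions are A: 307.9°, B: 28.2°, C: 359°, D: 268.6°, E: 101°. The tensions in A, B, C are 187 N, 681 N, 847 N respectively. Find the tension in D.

Resolve: ΣF_x = 187 cos 307.9° + 681 cos 28.2° + 847 cos 359° + T_D cos 268.6° + T_E cos 101° = 0.
        ΣF_y = 187 sin 307.9° + 681 sin 28.2° + 847 sin 359° + T_D sin 268.6° + T_E sin 101° = 0.
The known terms sum to (1562, 159.5) N, so -0.0244 T_D − 0.1908 T_E = -1562 and -0.9997 T_D + 0.9816 T_E = -159.5.
Solving simultaneously: T_D = 7282 N, T_E = 7253 N.

T_D ≈ 7280 N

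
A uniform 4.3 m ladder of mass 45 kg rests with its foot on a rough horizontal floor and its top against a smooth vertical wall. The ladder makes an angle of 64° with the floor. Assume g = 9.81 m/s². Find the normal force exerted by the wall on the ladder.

N_wall ≈ 108 N

Torques about the foot: N_wall · 4.3 sin 64° = 45×9.81×2.15 cos 64° → N_wall = 107.65 N.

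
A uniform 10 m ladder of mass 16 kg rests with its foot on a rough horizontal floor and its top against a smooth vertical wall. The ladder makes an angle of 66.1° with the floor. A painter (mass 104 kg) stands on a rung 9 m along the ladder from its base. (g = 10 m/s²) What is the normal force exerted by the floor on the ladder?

ΣF_y = 0: N_floor = 16×10 + 104×10 = 1200 N.

N_floor ≈ 1200 N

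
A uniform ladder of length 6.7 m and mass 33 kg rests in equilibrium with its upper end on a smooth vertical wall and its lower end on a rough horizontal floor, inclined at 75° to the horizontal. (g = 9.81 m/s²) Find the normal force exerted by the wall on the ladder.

N_wall ≈ 43.4 N

Torques about the foot: N_wall · 6.7 sin 75° = 33×9.81×3.35 cos 75° → N_wall = 43.372 N.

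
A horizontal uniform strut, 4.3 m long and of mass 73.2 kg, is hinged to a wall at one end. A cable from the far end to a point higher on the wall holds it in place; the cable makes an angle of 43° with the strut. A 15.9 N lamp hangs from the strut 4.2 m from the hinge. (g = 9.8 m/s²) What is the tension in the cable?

Take torques about the hinge: T sin 43° · 4.3 = 73.2×9.8×2.15 + 15.9×4.2 = 1609.1 N·m.
So T = 1609.1 / (0.6820 × 4.3) = 548.7 N.

T ≈ 549 N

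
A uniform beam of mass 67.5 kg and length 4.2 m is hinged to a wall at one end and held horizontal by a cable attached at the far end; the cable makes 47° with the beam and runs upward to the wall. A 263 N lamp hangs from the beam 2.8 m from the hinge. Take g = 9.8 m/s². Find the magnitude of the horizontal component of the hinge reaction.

H_x ≈ 472 N

Take torques about the hinge: T sin 47° · 4.2 = 67.5×9.8×2.1 + 263×2.8 = 2125.6 N·m.
So T = 2125.6 / (0.7314 × 4.2) = 691.98 N.
ΣF_x = 0: H_x = T cos 47° = 471.93 N.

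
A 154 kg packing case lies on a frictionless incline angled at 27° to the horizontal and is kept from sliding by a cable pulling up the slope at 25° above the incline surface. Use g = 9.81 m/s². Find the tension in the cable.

T ≈ 757 N

Take axes along and perpendicular to the incline. Weight components: W sin 27° = 685.9 N down-slope, W cos 27° = 1346 N into the surface.
Along incline: T cos 25° = W sin 27° → T = 756.8 N.
Perpendicular: N = W cos 27° − T sin 25° = 1026 N.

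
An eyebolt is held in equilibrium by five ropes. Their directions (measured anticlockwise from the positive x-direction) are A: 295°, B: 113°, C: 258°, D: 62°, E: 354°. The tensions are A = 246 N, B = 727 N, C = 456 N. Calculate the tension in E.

T_E ≈ 262 N

Resolve: ΣF_x = 246 cos 295° + 727 cos 113° + 456 cos 258° + T_D cos 62° + T_E cos 354° = 0.
        ΣF_y = 246 sin 295° + 727 sin 113° + 456 sin 258° + T_D sin 62° + T_E sin 354° = 0.
The known terms sum to (-274.9, 0.22) N, so 0.4695 T_D + 0.9945 T_E = 274.9 and 0.8829 T_D − 0.1045 T_E = -0.22.
Solving simultaneously: T_D = 30.76 N, T_E = 261.9 N.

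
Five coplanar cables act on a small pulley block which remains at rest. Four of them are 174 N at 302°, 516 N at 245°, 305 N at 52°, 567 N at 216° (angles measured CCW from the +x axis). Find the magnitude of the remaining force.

F ≈ 812 N

Sum the known components: ΣF_x = -396.8 N, ΣF_y = -708.1 N.
For equilibrium the remaining force must supply (−ΣF_x, −ΣF_y) = (396.8, 708.1) N.
Magnitude = √((396.8)² + (708.1)²) = 811.7 N; direction = atan2(708.1, 396.8) = 60.7°.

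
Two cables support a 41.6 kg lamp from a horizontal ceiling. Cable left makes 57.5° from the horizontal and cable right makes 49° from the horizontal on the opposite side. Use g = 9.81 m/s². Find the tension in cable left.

Weight W = 41.6 × 9.81 = 408.1 N acts straight down.
Horizontal: T_left cos 57.5° = T_right cos 49°  →  T_right = 0.819 T_left.
Vertical: T_left sin 57.5° + T_right sin 49° = 408.1.
Substituting the horizontal relation into the vertical equation gives 1.461 T_left = 408.1, so T_left = 279.2 N.

T_left ≈ 279 N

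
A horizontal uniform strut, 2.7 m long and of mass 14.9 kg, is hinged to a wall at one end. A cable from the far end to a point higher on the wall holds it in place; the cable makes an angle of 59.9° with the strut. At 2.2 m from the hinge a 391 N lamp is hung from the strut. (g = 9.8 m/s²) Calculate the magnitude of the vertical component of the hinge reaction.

|H_y| ≈ 145 N

Take torques about the hinge: T sin 59.9° · 2.7 = 14.9×9.8×1.35 + 391×2.2 = 1057.3 N·m.
So T = 1057.3 / (0.8652 × 2.7) = 452.64 N.
ΣF_y = 0: H_y = (14.9×9.8 + 391) − T sin 59.9° = 537.02 − 391.6 = 145.42 N.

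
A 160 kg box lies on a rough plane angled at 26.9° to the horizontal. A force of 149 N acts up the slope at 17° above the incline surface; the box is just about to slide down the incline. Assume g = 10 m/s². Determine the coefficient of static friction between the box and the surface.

On the verge of sliding down the incline, friction is at its maximum μN and acts up the slope.
Perpendicular to incline: N = W cos 26.9° − P sin 17° = 1427 − 43.56 = 1383 N.
Along incline: P cos 17° + μN = W sin 26.9° → μ = (W sin 26.9° − P cos 17°) / N = 0.4203.

μ ≈ 0.420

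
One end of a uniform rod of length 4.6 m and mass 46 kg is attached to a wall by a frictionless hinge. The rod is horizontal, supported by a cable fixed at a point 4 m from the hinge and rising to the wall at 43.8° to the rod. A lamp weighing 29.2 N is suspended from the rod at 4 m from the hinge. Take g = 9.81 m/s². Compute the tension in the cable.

Take torques about the hinge: T sin 43.8° · 4 = 46×9.81×2.3 + 29.2×4 = 1154.7 N·m.
So T = 1154.7 / (0.6921 × 4) = 417.07 N.

T ≈ 417 N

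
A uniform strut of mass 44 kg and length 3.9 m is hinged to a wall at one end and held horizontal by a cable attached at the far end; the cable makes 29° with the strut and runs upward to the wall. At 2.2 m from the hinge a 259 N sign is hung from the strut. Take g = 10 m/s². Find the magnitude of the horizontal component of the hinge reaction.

Take torques about the hinge: T sin 29° · 3.9 = 44×10×1.95 + 259×2.2 = 1427.8 N·m.
So T = 1427.8 / (0.4848 × 3.9) = 755.15 N.
ΣF_x = 0: H_x = T cos 29° = 660.47 N.

H_x ≈ 660 N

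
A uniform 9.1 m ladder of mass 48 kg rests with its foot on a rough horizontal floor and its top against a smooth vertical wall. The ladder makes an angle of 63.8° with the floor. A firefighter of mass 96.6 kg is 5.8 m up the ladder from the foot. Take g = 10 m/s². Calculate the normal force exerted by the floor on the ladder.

N_floor ≈ 1450 N

ΣF_y = 0: N_floor = 48×10 + 96.6×10 = 1446 N.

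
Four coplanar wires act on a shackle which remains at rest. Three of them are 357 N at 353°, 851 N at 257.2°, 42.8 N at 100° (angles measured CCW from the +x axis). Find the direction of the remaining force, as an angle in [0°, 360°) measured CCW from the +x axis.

Sum the known components: ΣF_x = 158.4 N, ΣF_y = -831.2 N.
For equilibrium the remaining force must supply (−ΣF_x, −ΣF_y) = (-158.4, 831.2) N.
Magnitude = √((-158.4)² + (831.2)²) = 846.2 N; direction = atan2(831.2, -158.4) = 100.8°.

θ ≈ 101°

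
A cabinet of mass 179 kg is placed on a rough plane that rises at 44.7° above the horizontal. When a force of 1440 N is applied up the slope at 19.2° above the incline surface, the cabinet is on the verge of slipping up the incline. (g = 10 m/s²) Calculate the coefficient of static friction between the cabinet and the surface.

μ ≈ 0.126

On the verge of sliding up the incline, friction is at its maximum μN and acts down the slope.
Perpendicular to incline: N = W cos 44.7° − P sin 19.2° = 1272 − 473.6 = 798.8 N.
Along incline: P cos 19.2° − μN = W sin 44.7° → μ = −(W sin 44.7° − P cos 19.2°) / N = 0.1262.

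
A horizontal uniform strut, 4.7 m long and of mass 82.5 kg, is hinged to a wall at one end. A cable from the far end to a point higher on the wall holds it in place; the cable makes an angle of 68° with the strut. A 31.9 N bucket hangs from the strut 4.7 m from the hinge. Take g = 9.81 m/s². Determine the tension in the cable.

T ≈ 471 N

Take torques about the hinge: T sin 68° · 4.7 = 82.5×9.81×2.35 + 31.9×4.7 = 2051.8 N·m.
So T = 2051.8 / (0.9272 × 4.7) = 470.85 N.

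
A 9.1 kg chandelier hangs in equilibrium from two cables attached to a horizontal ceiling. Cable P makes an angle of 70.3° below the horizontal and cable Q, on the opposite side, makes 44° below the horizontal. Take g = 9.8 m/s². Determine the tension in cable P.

Weight W = 9.1 × 9.8 = 89.18 N acts straight down.
Horizontal: T_P cos 70.3° = T_Q cos 44°  →  T_Q = 0.4686 T_P.
Vertical: T_P sin 70.3° + T_Q sin 44° = 89.18.
Substituting the horizontal relation into the vertical equation gives 1.267 T_P = 89.18, so T_P = 70.39 N.

T_P ≈ 70.4 N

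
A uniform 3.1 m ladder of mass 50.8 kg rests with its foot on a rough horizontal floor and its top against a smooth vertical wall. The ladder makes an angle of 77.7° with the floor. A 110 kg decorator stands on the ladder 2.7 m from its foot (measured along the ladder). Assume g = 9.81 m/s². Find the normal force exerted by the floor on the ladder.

N_floor ≈ 1580 N

ΣF_y = 0: N_floor = 50.8×9.81 + 110×9.81 = 1577.4 N.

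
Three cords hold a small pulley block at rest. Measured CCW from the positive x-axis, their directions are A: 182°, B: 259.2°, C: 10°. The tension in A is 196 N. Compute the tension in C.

T_C ≈ 204 N

Resolve: ΣF_x = 196 cos 182° + T_B cos 259.2° + T_C cos 10° = 0.
        ΣF_y = 196 sin 182° + T_B sin 259.2° + T_C sin 10° = 0.
The known terms sum to (-195.9, -6.84) N, so -0.1874 T_B + 0.9848 T_C = 195.9 and -0.9823 T_B + 0.1736 T_C = 6.84.
Solving simultaneously: T_B = 29.18 N, T_C = 204.5 N.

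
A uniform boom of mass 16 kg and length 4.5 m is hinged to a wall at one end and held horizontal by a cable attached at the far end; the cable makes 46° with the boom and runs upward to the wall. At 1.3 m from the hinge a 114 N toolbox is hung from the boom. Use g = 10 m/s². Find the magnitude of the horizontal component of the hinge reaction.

Take torques about the hinge: T sin 46° · 4.5 = 16×10×2.25 + 114×1.3 = 508.2 N·m.
So T = 508.2 / (0.7193 × 4.5) = 157 N.
ΣF_x = 0: H_x = T cos 46° = 109.06 N.

H_x ≈ 109 N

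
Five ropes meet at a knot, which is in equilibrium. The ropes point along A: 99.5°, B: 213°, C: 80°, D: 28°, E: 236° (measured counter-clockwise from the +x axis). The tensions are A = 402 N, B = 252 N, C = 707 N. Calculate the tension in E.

T_E ≈ 1950 N

Resolve: ΣF_x = 402 cos 99.5° + 252 cos 213° + 707 cos 80° + T_D cos 28° + T_E cos 236° = 0.
        ΣF_y = 402 sin 99.5° + 252 sin 213° + 707 sin 80° + T_D sin 28° + T_E sin 236° = 0.
The known terms sum to (-154.9, 955.5) N, so 0.8829 T_D − 0.5592 T_E = 154.9 and 0.4695 T_D − 0.8290 T_E = -955.5.
Solving simultaneously: T_D = 1412 N, T_E = 1952 N.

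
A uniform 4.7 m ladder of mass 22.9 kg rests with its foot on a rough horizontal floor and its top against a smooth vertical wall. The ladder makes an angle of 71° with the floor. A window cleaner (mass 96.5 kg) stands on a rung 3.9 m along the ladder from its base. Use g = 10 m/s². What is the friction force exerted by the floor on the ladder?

f ≈ 315 N

Torques about the foot: N_wall · 4.7 sin 71° = 22.9×10×2.35 cos 71° + 96.5×10×3.9 cos 71° → N_wall = 315.14 N.
ΣF_x = 0: f_floor = N_wall = 315.14 N.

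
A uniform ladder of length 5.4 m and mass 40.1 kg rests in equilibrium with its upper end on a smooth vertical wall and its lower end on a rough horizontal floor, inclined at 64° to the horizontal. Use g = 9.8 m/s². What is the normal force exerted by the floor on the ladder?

N_floor ≈ 393 N

ΣF_y = 0: N_floor = 40.1×9.8 = 392.98 N.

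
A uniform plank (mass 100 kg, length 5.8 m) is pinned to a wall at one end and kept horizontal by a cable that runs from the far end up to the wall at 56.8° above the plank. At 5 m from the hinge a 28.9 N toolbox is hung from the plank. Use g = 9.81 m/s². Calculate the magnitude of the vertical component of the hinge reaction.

|H_y| ≈ 494 N

Take torques about the hinge: T sin 56.8° · 5.8 = 100×9.81×2.9 + 28.9×5 = 2989.4 N·m.
So T = 2989.4 / (0.8368 × 5.8) = 615.96 N.
ΣF_y = 0: H_y = (100×9.81 + 28.9) − T sin 56.8° = 1009.9 − 515.41 = 494.49 N.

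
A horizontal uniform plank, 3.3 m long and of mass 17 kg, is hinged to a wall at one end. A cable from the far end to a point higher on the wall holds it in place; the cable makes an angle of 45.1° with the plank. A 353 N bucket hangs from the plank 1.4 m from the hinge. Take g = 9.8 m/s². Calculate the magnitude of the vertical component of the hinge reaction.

|H_y| ≈ 287 N

Take torques about the hinge: T sin 45.1° · 3.3 = 17×9.8×1.65 + 353×1.4 = 769.09 N·m.
So T = 769.09 / (0.7083 × 3.3) = 329.02 N.
ΣF_y = 0: H_y = (17×9.8 + 353) − T sin 45.1° = 519.6 − 233.06 = 286.54 N.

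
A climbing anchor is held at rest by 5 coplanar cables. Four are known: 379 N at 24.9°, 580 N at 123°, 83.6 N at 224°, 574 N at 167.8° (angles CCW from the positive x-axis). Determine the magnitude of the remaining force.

Sum the known components: ΣF_x = -593.3 N, ΣF_y = 709.2 N.
For equilibrium the remaining force must supply (−ΣF_x, −ΣF_y) = (593.3, -709.2) N.
Magnitude = √((593.3)² + (-709.2)²) = 924.7 N; direction = atan2(-709.2, 593.3) = 309.9°.

F ≈ 925 N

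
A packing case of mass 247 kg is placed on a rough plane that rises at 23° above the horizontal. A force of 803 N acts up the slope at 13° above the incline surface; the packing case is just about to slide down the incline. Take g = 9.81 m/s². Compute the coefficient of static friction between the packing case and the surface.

μ ≈ 0.0802

On the verge of sliding down the incline, friction is at its maximum μN and acts up the slope.
Perpendicular to incline: N = W cos 23° − P sin 13° = 2230 − 180.6 = 2050 N.
Along incline: P cos 13° + μN = W sin 23° → μ = (W sin 23° − P cos 13°) / N = 0.08018.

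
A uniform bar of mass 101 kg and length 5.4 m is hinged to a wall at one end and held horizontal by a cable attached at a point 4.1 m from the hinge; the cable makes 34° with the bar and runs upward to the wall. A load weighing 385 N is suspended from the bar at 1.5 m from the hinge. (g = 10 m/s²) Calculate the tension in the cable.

T ≈ 1440 N

Take torques about the hinge: T sin 34° · 4.1 = 101×10×2.7 + 385×1.5 = 3304.5 N·m.
So T = 3304.5 / (0.5592 × 4.1) = 1441.3 N.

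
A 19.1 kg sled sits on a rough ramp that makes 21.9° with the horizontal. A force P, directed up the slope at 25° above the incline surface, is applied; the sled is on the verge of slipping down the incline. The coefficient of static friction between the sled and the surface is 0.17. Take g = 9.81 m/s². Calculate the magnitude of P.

On the verge of sliding down the incline, friction equals μN and acts up the slope.
Perpendicular: N + P sin 25° = W cos 21.9° = 173.8 N.
Along incline: P cos 25° + μN = W sin 21.9° with W sin 21.9° = 69.89 N.
Solving the pair for P and N: P = 48.33 N, N = 153.4 N (and f = μN = 26.08 N).

P ≈ 48.3 N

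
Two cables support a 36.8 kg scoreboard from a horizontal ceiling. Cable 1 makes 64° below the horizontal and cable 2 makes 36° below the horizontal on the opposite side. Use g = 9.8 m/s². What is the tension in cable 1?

Weight W = 36.8 × 9.8 = 360.6 N acts straight down.
Horizontal: T_1 cos 64° = T_2 cos 36°  →  T_2 = 0.5419 T_1.
Vertical: T_1 sin 64° + T_2 sin 36° = 360.6.
Substituting the horizontal relation into the vertical equation gives 1.217 T_1 = 360.6, so T_1 = 296.3 N.

T_1 ≈ 296 N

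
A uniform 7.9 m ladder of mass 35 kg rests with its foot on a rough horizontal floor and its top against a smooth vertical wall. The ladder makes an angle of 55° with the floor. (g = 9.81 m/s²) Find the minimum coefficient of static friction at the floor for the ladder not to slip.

ΣF_y = 0: N_floor = 35×9.81 = 343.35 N.
Torques about the foot: N_wall · 7.9 sin 55° = 35×9.81×3.95 cos 55° → N_wall = 120.21 N.
ΣF_x = 0: f_floor = N_wall = 120.21 N.
μ_min = f_floor / N_floor = 120.21 / 343.35 = 0.3501.

μ_min ≈ 0.350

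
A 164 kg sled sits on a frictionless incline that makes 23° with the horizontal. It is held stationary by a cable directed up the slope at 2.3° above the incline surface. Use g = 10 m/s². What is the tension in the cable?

Take axes along and perpendicular to the incline. Weight components: W sin 23° = 640.8 N down-slope, W cos 23° = 1510 N into the surface.
Along incline: T cos 2.3° = W sin 23° → T = 641.3 N.
Perpendicular: N = W cos 23° − T sin 2.3° = 1484 N.

T ≈ 641 N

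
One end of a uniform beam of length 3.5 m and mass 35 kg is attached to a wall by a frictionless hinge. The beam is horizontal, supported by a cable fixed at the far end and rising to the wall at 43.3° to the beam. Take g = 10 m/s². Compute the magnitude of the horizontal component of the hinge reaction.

H_x ≈ 186 N

Take torques about the hinge: T sin 43.3° · 3.5 = 35×10×1.75 = 612.5 N·m.
So T = 612.5 / (0.6858 × 3.5) = 255.17 N.
ΣF_x = 0: H_x = T cos 43.3° = 185.71 N.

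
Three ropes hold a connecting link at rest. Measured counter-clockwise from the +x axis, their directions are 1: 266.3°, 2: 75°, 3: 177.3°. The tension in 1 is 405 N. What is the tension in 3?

Resolve: ΣF_x = 405 cos 266.3° + T_2 cos 75° + T_3 cos 177.3° = 0.
        ΣF_y = 405 sin 266.3° + T_2 sin 75° + T_3 sin 177.3° = 0.
The known terms sum to (-26.14, -404.2) N, so 0.2588 T_2 − 0.9989 T_3 = 26.14 and 0.9659 T_2 + 0.0471 T_3 = 404.2.
Solving simultaneously: T_2 = 414.5 N, T_3 = 81.22 N.

T_3 ≈ 81.2 N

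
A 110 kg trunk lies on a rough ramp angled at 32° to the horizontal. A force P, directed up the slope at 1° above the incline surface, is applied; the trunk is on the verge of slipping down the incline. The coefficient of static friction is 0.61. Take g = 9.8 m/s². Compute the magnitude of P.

On the verge of sliding down the incline, friction equals μN and acts up the slope.
Perpendicular: N + P sin 1° = W cos 32° = 914.2 N.
Along incline: P cos 1° + μN = W sin 32° with W sin 32° = 571.3 N.
Solving the pair for P and N: P = 13.74 N, N = 914 N (and f = μN = 557.5 N).

P ≈ 13.7 N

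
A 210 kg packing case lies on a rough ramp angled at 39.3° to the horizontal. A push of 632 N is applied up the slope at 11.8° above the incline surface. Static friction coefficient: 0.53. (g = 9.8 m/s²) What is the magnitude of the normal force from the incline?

N ≈ 1460 N

Axes along / perpendicular to the incline. W sin 39.3° = 1303 N down-slope; W cos 39.3° = 1593 N into the surface.
Perpendicular: N = W cos 39.3° − P sin 11.8° = 1593 − 129.2 = 1463 N.
Along incline: P cos 11.8° + f = W sin 39.3° (friction acts up-slope) → f = 1303 − 618.6 = 684.9 N.
|f| = 684.9 N ≤ μN = 775.6 N, so the packing case is indeed static.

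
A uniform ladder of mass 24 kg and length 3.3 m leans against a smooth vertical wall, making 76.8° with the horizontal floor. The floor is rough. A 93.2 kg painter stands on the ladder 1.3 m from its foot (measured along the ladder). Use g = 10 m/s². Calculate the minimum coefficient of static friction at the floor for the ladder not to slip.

μ_min ≈ 0.0975

ΣF_y = 0: N_floor = 24×10 + 93.2×10 = 1172 N.
Torques about the foot: N_wall · 3.3 sin 76.8° = 24×10×1.65 cos 76.8° + 93.2×10×1.3 cos 76.8° → N_wall = 114.26 N.
ΣF_x = 0: f_floor = N_wall = 114.26 N.
μ_min = f_floor / N_floor = 114.26 / 1172 = 0.09749.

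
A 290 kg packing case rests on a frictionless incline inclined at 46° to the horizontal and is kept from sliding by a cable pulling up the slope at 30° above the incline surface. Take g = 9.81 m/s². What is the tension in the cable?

T ≈ 2360 N

Take axes along and perpendicular to the incline. Weight components: W sin 46° = 2046 N down-slope, W cos 46° = 1976 N into the surface.
Along incline: T cos 30° = W sin 46° → T = 2363 N.
Perpendicular: N = W cos 46° − T sin 30° = 794.7 N.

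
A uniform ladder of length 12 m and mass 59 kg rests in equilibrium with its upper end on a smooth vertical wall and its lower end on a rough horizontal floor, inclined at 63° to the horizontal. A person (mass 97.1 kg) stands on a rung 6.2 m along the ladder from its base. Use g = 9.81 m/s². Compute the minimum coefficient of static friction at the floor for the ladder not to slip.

ΣF_y = 0: N_floor = 59×9.81 + 97.1×9.81 = 1531.3 N.
Torques about the foot: N_wall · 12 sin 63° = 59×9.81×6 cos 63° + 97.1×9.81×6.2 cos 63° → N_wall = 398.22 N.
ΣF_x = 0: f_floor = N_wall = 398.22 N.
μ_min = f_floor / N_floor = 398.22 / 1531.3 = 0.26.

μ_min ≈ 0.260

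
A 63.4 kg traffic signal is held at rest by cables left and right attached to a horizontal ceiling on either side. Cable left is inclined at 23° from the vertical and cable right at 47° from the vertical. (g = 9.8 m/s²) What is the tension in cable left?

T_left ≈ 484 N

Angles from the horizontal: cable left is 90° − 23° = 67°, cable right is 90° − 47° = 43°.
Weight W = 63.4 × 9.8 = 621.3 N acts straight down.
Horizontal: T_left cos 67° = T_right cos 43°  →  T_right = 0.5343 T_left.
Vertical: T_left sin 67° + T_right sin 43° = 621.3.
Substituting the horizontal relation into the vertical equation gives 1.285 T_left = 621.3, so T_left = 483.6 N.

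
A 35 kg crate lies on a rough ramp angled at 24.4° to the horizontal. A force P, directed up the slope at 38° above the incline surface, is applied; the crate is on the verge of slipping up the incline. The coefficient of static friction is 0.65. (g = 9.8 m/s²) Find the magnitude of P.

On the verge of sliding up the incline, friction equals μN and acts down the slope.
Perpendicular: N + P sin 38° = W cos 24.4° = 312.4 N.
Along incline: P cos 38° = W sin 24.4° + μN  with W sin 24.4° = 141.7 N.
Solving the pair for P and N: P = 290.1 N, N = 133.7 N (and f = μN = 86.93 N).

P ≈ 290 N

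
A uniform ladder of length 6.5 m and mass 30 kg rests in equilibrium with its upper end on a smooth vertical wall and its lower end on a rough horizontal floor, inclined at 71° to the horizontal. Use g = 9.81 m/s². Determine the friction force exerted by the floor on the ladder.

f ≈ 50.7 N

Torques about the foot: N_wall · 6.5 sin 71° = 30×9.81×3.25 cos 71° → N_wall = 50.668 N.
ΣF_x = 0: f_floor = N_wall = 50.668 N.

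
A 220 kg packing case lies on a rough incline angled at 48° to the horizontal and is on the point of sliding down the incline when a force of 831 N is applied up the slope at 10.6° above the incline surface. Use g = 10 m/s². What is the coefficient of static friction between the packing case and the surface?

μ ≈ 0.620

On the verge of sliding down the incline, friction is at its maximum μN and acts up the slope.
Perpendicular to incline: N = W cos 48° − P sin 10.6° = 1472 − 152.9 = 1319 N.
Along incline: P cos 10.6° + μN = W sin 48° → μ = (W sin 48° − P cos 10.6°) / N = 0.6201.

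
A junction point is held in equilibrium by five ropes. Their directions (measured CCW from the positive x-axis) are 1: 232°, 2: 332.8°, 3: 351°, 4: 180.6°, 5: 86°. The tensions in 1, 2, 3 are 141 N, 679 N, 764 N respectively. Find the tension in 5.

Resolve: ΣF_x = 141 cos 232° + 679 cos 332.8° + 764 cos 351° + T_4 cos 180.6° + T_5 cos 86° = 0.
        ΣF_y = 141 sin 232° + 679 sin 332.8° + 764 sin 351° + T_4 sin 180.6° + T_5 sin 86° = 0.
The known terms sum to (1272, -541) N, so -0.9999 T_4 + 0.0698 T_5 = -1272 and -0.0105 T_4 + 0.9976 T_5 = 541.
Solving simultaneously: T_4 = 1311 N, T_5 = 556.1 N.

T_5 ≈ 556 N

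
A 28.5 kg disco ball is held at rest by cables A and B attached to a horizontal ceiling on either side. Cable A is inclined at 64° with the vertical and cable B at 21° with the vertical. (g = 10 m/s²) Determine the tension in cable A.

T_A ≈ 103 N

Angles from the horizontal: cable A is 90° − 64° = 26°, cable B is 90° − 21° = 69°.
Weight W = 28.5 × 10 = 285 N acts straight down.
Horizontal: T_A cos 26° = T_B cos 69°  →  T_B = 2.508 T_A.
Vertical: T_A sin 26° + T_B sin 69° = 285.
Substituting the horizontal relation into the vertical equation gives 2.78 T_A = 285, so T_A = 102.5 N.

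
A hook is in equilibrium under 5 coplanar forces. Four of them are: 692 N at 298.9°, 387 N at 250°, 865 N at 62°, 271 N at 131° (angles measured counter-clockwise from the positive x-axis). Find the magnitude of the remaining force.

F ≈ 430 N

Sum the known components: ΣF_x = 430.4 N, ΣF_y = -1.207 N.
For equilibrium the remaining force must supply (−ΣF_x, −ΣF_y) = (-430.4, 1.207) N.
Magnitude = √((-430.4)² + (1.207)²) = 430.4 N; direction = atan2(1.207, -430.4) = 179.8°.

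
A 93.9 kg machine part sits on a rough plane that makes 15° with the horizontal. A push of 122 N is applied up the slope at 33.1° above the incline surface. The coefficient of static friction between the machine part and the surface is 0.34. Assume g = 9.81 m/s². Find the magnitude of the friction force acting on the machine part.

f ≈ 136 N

Axes along / perpendicular to the incline. W sin 15° = 238.4 N down-slope; W cos 15° = 889.8 N into the surface.
Perpendicular: N = W cos 15° − P sin 33.1° = 889.8 − 66.62 = 823.1 N.
Along incline: P cos 33.1° + f = W sin 15° (friction acts up-slope) → f = 238.4 − 102.2 = 136.2 N.
|f| = 136.2 N ≤ μN = 279.9 N, so the machine part is indeed static.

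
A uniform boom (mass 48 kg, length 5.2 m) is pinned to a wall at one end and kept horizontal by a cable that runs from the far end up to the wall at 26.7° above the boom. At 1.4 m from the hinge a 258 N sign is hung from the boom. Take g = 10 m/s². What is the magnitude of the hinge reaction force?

Take torques about the hinge: T sin 26.7° · 5.2 = 48×10×2.6 + 258×1.4 = 1609.2 N·m.
So T = 1609.2 / (0.4493 × 5.2) = 688.73 N.
ΣF_x = 0: H_x = T cos 26.7° = 615.3 N.
ΣF_y = 0: H_y = (48×10 + 258) − T sin 26.7° = 738 − 309.46 = 428.54 N.
|H| = √(H_x² + H_y²) = √((615.3)² + (428.54)²) = 749.82 N.

|H| ≈ 750 N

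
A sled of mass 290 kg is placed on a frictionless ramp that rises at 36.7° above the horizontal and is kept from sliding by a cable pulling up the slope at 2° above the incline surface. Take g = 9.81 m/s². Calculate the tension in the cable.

Take axes along and perpendicular to the incline. Weight components: W sin 36.7° = 1700 N down-slope, W cos 36.7° = 2281 N into the surface.
Along incline: T cos 2° = W sin 36.7° → T = 1701 N.
Perpendicular: N = W cos 36.7° − T sin 2° = 2222 N.

T ≈ 1700 N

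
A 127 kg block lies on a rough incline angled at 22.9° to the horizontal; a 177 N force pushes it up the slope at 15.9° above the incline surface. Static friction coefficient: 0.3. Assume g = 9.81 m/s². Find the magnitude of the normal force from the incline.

Axes along / perpendicular to the incline. W sin 22.9° = 484.8 N down-slope; W cos 22.9° = 1148 N into the surface.
Perpendicular: N = W cos 22.9° − P sin 15.9° = 1148 − 48.49 = 1099 N.
Along incline: P cos 15.9° + f = W sin 22.9° (friction acts up-slope) → f = 484.8 − 170.2 = 314.6 N.
|f| = 314.6 N ≤ μN = 329.8 N, so the block is indeed static.

N ≈ 1100 N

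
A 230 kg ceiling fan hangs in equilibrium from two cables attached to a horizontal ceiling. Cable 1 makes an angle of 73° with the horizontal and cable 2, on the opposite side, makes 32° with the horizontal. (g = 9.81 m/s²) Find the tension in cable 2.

Weight W = 230 × 9.81 = 2256 N acts straight down.
Horizontal: T_1 cos 73° = T_2 cos 32°  →  T_1 = 2.901 T_2.
Vertical: T_1 sin 73° + T_2 sin 32° = 2256.
Substituting the horizontal relation into the vertical equation gives 3.304 T_2 = 2256, so T_2 = 682.9 N.

T_2 ≈ 683 N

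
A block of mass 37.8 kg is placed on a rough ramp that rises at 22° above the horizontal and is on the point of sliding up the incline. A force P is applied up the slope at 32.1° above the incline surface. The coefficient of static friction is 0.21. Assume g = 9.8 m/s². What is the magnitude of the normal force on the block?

N ≈ 227 N

On the verge of sliding up the incline, friction equals μN and acts down the slope.
Perpendicular: N + P sin 32.1° = W cos 22° = 343.5 N.
Along incline: P cos 32.1° = W sin 22° + μN  with W sin 22° = 138.8 N.
Solving the pair for P and N: P = 220 N, N = 226.6 N (and f = μN = 47.58 N).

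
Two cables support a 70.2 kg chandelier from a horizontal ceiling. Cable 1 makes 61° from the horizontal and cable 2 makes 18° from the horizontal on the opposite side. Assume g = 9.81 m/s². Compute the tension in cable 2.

Weight W = 70.2 × 9.81 = 688.7 N acts straight down.
Horizontal: T_1 cos 61° = T_2 cos 18°  →  T_1 = 1.962 T_2.
Vertical: T_1 sin 61° + T_2 sin 18° = 688.7.
Substituting the horizontal relation into the vertical equation gives 2.025 T_2 = 688.7, so T_2 = 340.1 N.

T_2 ≈ 340 N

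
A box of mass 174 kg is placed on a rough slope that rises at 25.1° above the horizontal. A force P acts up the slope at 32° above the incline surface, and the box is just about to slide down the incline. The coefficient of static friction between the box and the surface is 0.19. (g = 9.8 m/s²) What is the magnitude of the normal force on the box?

N ≈ 1240 N

On the verge of sliding down the incline, friction equals μN and acts up the slope.
Perpendicular: N + P sin 32° = W cos 25.1° = 1544 N.
Along incline: P cos 32° + μN = W sin 25.1° with W sin 25.1° = 723.3 N.
Solving the pair for P and N: P = 575.3 N, N = 1239 N (and f = μN = 235.5 N).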